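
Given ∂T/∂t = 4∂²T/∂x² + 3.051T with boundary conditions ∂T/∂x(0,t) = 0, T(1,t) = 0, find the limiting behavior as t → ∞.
T → 0. Diffusion dominates reaction (r=3.051 < κπ²/(4L²)≈9.87); solution decays.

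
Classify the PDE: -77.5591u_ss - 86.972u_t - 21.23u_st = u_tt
Rewriting in standard form: -77.5591u_ss - 21.23u_st - u_tt - 86.972u_t = 0. A = -77.5591, B = -21.23, C = -1. Discriminant B² - 4AC = 140.4765. Since 140.4765 > 0, hyperbolic.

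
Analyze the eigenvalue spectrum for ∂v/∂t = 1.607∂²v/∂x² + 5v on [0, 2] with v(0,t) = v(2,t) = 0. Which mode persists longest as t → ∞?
Eigenvalues: λₙ = 1.607n²π²/2² - 5.
First three modes:
  n=1: λ₁ = 1.607π²/2² - 5 ≈ -1.035
  n=2: λ₂ = 6.428π²/2² - 5 ≈ 10.86
  n=3: λ₃ = 14.463π²/2² - 5 ≈ 30.686
Since 1.607π²/2² ≈ 3.965 < 5, λ₁ < 0.
The n=1 mode grows fastest (−λₙ is largest for n=1) → dominates.
Asymptotic: v ~ c₁ sin(πx/2) e^{1.035t} (exponential growth at rate −λ₁ ≈ 1.035).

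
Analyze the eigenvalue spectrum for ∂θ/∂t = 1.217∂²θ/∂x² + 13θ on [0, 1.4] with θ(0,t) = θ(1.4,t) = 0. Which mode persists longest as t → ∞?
Eigenvalues: λₙ = 1.217n²π²/1.4² - 13.
First three modes:
  n=1: λ₁ = 1.217π²/1.4² - 13 ≈ -6.872
  n=2: λ₂ = 4.868π²/1.4² - 13 ≈ 11.513
  n=3: λ₃ = 10.953π²/1.4² - 13 ≈ 42.154
Since 1.217π²/1.4² ≈ 6.128 < 13, λ₁ < 0.
The n=1 mode grows fastest (−λₙ is largest for n=1) → dominates.
Asymptotic: θ ~ c₁ sin(πx/1.4) e^{6.872t} (exponential growth at rate −λ₁ ≈ 6.872).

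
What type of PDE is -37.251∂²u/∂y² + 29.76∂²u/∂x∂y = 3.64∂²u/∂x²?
Rewriting in standard form: -3.64∂²u/∂x² + 29.76∂²u/∂x∂y - 37.251∂²u/∂y² = 0. With A = -3.64, B = 29.76, C = -37.251, the discriminant is 343.28304. This is a hyperbolic PDE.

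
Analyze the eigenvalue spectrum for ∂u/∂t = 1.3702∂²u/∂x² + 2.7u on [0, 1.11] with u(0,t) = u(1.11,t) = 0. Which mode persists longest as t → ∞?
Eigenvalues: λₙ = 1.3702n²π²/1.11² - 2.7.
First three modes:
  n=1: λ₁ = 1.3702π²/1.11² - 2.7 ≈ 8.276
  n=2: λ₂ = 5.4808π²/1.11² - 2.7 ≈ 41.203
  n=3: λ₃ = 12.3318π²/1.11² - 2.7 ≈ 96.083
Since 1.3702π²/1.11² ≈ 10.976 > 2.7, all λₙ > 0.
The n=1 mode decays slowest → dominates as t → ∞.
Asymptotic: u ~ c₁ sin(πx/1.11) e^{-λ₁t} with decay rate λ₁ ≈ 8.276.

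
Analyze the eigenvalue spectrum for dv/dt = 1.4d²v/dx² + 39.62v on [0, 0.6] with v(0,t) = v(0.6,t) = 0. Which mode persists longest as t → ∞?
Eigenvalues: λₙ = 1.4n²π²/0.6² - 39.62.
First three modes:
  n=1: λ₁ = 1.4π²/0.6² - 39.62 ≈ -1.238
  n=2: λ₂ = 5.6π²/0.6² - 39.62 ≈ 113.907
  n=3: λ₃ = 12.6π²/0.6² - 39.62 ≈ 305.816
Since 1.4π²/0.6² ≈ 38.382 < 39.62, λ₁ < 0.
The n=1 mode grows fastest (−λₙ is largest for n=1) → dominates.
Asymptotic: v ~ c₁ sin(πx/0.6) e^{1.238t} (exponential growth at rate −λ₁ ≈ 1.238).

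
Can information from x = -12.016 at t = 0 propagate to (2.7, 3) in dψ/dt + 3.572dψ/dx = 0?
No. Only data at x = -8.016 affects (2.7, 3). Advection has one-way propagation along characteristics.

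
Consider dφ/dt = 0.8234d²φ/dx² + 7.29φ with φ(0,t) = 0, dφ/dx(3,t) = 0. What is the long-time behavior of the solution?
As t → ∞, φ grows unboundedly. Reaction dominates diffusion (r=7.29 > κπ²/(4L²)≈0.23); solution grows exponentially.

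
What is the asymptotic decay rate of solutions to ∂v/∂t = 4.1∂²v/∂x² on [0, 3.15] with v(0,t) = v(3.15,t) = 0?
Eigenvalues: λₙ = 4.1n²π²/3.15².
First three modes:
  n=1: λ₁ = 4.1π²/3.15² ≈ 4.078
  n=2: λ₂ = 16.4π²/3.15² ≈ 16.313 (4× faster decay)
  n=3: λ₃ = 36.9π²/3.15² ≈ 36.703 (9× faster decay)
As t → ∞, higher modes decay exponentially faster. The n=1 mode dominates: v ~ c₁ sin(πx/3.15) e^{-λ₁t}.
Decay rate: λ₁ = 4.1π²/3.15² ≈ 4.078.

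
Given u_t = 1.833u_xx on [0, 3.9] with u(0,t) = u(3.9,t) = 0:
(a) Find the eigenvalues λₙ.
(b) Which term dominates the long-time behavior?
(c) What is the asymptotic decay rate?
Eigenvalues: λₙ = 1.833n²π²/3.9².
First three modes:
  n=1: λ₁ = 1.833π²/3.9² ≈ 1.189
  n=2: λ₂ = 7.332π²/3.9² ≈ 4.758 (4× faster decay)
  n=3: λ₃ = 16.497π²/3.9² ≈ 10.705 (9× faster decay)
As t → ∞, higher modes decay exponentially faster. The n=1 mode dominates: u ~ c₁ sin(πx/3.9) e^{-λ₁t}.
Decay rate: λ₁ = 1.833π²/3.9² ≈ 1.189.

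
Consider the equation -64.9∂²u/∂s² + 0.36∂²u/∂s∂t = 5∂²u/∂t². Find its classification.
Rewriting in standard form: -64.9∂²u/∂s² + 0.36∂²u/∂s∂t - 5∂²u/∂t² = 0. Elliptic. (A = -64.9, B = 0.36, C = -5 gives B² - 4AC = -1297.8704.)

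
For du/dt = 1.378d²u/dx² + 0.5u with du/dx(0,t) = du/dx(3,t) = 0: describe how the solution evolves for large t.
u grows unboundedly. With Neumann BCs the constant mode has diffusion eigenvalue 0, so any r > 0 makes it grow like e^(0.5t); solution grows exponentially.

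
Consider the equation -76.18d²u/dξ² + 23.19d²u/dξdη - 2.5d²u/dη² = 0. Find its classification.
Elliptic. (A = -76.18, B = 23.19, C = -2.5 gives B² - 4AC = -224.0239.)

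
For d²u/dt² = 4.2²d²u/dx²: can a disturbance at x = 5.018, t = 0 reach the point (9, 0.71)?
No. The domain of dependence is [6.018, 11.982], and 5.018 is outside this interval.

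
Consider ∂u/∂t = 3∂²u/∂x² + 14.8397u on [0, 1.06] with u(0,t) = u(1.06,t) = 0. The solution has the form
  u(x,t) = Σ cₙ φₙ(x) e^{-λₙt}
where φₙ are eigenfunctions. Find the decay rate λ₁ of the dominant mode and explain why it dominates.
Eigenvalues: λₙ = 3n²π²/1.06² - 14.8397.
First three modes:
  n=1: λ₁ = 3π²/1.06² - 14.8397 ≈ 11.512
  n=2: λ₂ = 12π²/1.06² - 14.8397 ≈ 90.567
  n=3: λ₃ = 27π²/1.06² - 14.8397 ≈ 222.326
Since 3π²/1.06² ≈ 26.352 > 14.8397, all λₙ > 0.
The n=1 mode decays slowest → dominates as t → ∞.
Asymptotic: u ~ c₁ sin(πx/1.06) e^{-λ₁t} with decay rate λ₁ ≈ 11.512.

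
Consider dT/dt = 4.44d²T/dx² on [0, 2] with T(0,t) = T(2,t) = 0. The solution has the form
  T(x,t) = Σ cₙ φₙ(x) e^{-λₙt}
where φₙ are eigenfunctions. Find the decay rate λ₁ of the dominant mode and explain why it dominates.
Eigenvalues: λₙ = 4.44n²π²/2².
First three modes:
  n=1: λ₁ = 4.44π²/2² ≈ 10.955
  n=2: λ₂ = 17.76π²/2² ≈ 43.821 (4× faster decay)
  n=3: λ₃ = 39.96π²/2² ≈ 98.597 (9× faster decay)
As t → ∞, higher modes decay exponentially faster. The n=1 mode dominates: T ~ c₁ sin(πx/2) e^{-λ₁t}.
Decay rate: λ₁ = 4.44π²/2² ≈ 10.955.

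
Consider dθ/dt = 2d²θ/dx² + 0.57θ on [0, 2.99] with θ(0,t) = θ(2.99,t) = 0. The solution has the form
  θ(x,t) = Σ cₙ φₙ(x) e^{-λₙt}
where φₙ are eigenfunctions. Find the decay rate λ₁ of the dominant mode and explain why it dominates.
Eigenvalues: λₙ = 2n²π²/2.99² - 0.57.
First three modes:
  n=1: λ₁ = 2π²/2.99² - 0.57 ≈ 1.638
  n=2: λ₂ = 8π²/2.99² - 0.57 ≈ 8.262
  n=3: λ₃ = 18π²/2.99² - 0.57 ≈ 19.301
Since 2π²/2.99² ≈ 2.208 > 0.57, all λₙ > 0.
The n=1 mode decays slowest → dominates as t → ∞.
Asymptotic: θ ~ c₁ sin(πx/2.99) e^{-λ₁t} with decay rate λ₁ ≈ 1.638.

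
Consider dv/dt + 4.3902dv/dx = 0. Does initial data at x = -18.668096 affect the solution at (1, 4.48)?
Yes. The characteristic through (1, 4.48) passes through x = -18.668096.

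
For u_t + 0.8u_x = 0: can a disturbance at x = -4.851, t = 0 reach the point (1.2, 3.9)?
No. Only data at x = -1.92 affects (1.2, 3.9). Advection has one-way propagation along characteristics.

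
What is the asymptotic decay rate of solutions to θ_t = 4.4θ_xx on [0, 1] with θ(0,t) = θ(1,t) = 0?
Eigenvalues: λₙ = 4.4n²π².
First three modes:
  n=1: λ₁ = 4.4π² ≈ 43.426
  n=2: λ₂ = 17.6π² ≈ 173.705 (4× faster decay)
  n=3: λ₃ = 39.6π² ≈ 390.836 (9× faster decay)
As t → ∞, higher modes decay exponentially faster. The n=1 mode dominates: θ ~ c₁ sin(πx) e^{-λ₁t}.
Decay rate: λ₁ = 4.4π² ≈ 43.426.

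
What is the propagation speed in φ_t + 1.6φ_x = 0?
Speed = 1.6. Information travels along x - 1.6t = const (rightward).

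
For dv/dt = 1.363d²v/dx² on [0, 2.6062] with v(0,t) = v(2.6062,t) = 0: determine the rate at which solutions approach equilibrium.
Eigenvalues: λₙ = 1.363n²π²/2.6062².
First three modes:
  n=1: λ₁ = 1.363π²/2.6062² ≈ 1.981
  n=2: λ₂ = 5.452π²/2.6062² ≈ 7.922 (4× faster decay)
  n=3: λ₃ = 12.267π²/2.6062² ≈ 17.825 (9× faster decay)
As t → ∞, higher modes decay exponentially faster. The n=1 mode dominates: v ~ c₁ sin(πx/2.6062) e^{-λ₁t}.
Decay rate: λ₁ = 1.363π²/2.6062² ≈ 1.981.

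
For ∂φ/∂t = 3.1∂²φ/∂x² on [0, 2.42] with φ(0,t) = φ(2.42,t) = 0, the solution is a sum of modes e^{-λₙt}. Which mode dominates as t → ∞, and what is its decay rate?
Eigenvalues: λₙ = 3.1n²π²/2.42².
First three modes:
  n=1: λ₁ = 3.1π²/2.42² ≈ 5.224
  n=2: λ₂ = 12.4π²/2.42² ≈ 20.897 (4× faster decay)
  n=3: λ₃ = 27.9π²/2.42² ≈ 47.019 (9× faster decay)
As t → ∞, higher modes decay exponentially faster. The n=1 mode dominates: φ ~ c₁ sin(πx/2.42) e^{-λ₁t}.
Decay rate: λ₁ = 3.1π²/2.42² ≈ 5.224.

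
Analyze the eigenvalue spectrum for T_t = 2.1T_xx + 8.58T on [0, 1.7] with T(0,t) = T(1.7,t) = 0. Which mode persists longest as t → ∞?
Eigenvalues: λₙ = 2.1n²π²/1.7² - 8.58.
First three modes:
  n=1: λ₁ = 2.1π²/1.7² - 8.58 ≈ -1.408
  n=2: λ₂ = 8.4π²/1.7² - 8.58 ≈ 20.107
  n=3: λ₃ = 18.9π²/1.7² - 8.58 ≈ 55.965
Since 2.1π²/1.7² ≈ 7.172 < 8.58, λ₁ < 0.
The n=1 mode grows fastest (−λₙ is largest for n=1) → dominates.
Asymptotic: T ~ c₁ sin(πx/1.7) e^{1.408t} (exponential growth at rate −λ₁ ≈ 1.408).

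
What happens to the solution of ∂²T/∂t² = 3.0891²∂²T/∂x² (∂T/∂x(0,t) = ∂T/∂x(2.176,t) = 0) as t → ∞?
T oscillates about a mean that drifts linearly in t (generically unbounded; no decay). There is no damping, so the nonconstant modes persist as standing waves (energy conserved, no decay). But with Neumann conditions at both ends the constant mode has eigenvalue 0: the spatial mean M(t) of T satisfies M'' = 0, so M(t) = M(0) + M'(0)·t. Unless the initial velocity has zero mean (∫T_t(x,0)dx = 0), the solution grows linearly in t (unbounded, though not exponentially); if it does have zero mean, the solution stays bounded and simply oscillates.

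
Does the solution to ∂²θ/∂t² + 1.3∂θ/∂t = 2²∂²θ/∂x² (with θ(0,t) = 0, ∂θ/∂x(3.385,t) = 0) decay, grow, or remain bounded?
θ → 0. Damping (γ=1.3) dissipates energy; oscillations decay exponentially.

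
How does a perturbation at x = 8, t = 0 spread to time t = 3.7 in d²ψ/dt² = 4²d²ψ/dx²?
Domain of influence: [-6.8, 22.8]. Data at x = 8 spreads outward at speed 4.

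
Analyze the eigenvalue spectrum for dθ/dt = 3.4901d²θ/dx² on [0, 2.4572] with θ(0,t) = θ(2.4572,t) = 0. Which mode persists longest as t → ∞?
Eigenvalues: λₙ = 3.4901n²π²/2.4572².
First three modes:
  n=1: λ₁ = 3.4901π²/2.4572² ≈ 5.705
  n=2: λ₂ = 13.9604π²/2.4572² ≈ 22.82 (4× faster decay)
  n=3: λ₃ = 31.4109π²/2.4572² ≈ 51.345 (9× faster decay)
As t → ∞, higher modes decay exponentially faster. The n=1 mode dominates: θ ~ c₁ sin(πx/2.4572) e^{-λ₁t}.
Decay rate: λ₁ = 3.4901π²/2.4572² ≈ 5.705.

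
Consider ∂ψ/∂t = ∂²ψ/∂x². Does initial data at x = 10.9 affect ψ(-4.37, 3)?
Yes, for any finite x. The heat equation has infinite propagation speed, so all initial data affects all points at any t > 0.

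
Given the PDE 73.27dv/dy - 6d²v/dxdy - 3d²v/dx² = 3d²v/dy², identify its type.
Rewriting in standard form: -3d²v/dx² - 6d²v/dxdy - 3d²v/dy² + 73.27dv/dy = 0. The second-order coefficients are A = -3, B = -6, C = -3. Since B² - 4AC = 0 = 0, this is a parabolic PDE.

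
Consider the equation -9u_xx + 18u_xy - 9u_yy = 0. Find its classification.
Parabolic. (A = -9, B = 18, C = -9 gives B² - 4AC = 0.)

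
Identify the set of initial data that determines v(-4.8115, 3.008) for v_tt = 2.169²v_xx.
Domain of dependence: [-11.335852, 1.712852]. Signals travel at speed 2.169, so data within |x - -4.8115| ≤ 2.169·3.008 = 6.524352 can reach the point.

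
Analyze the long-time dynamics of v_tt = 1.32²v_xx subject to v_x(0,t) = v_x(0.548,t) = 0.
Long-time behavior: v oscillates about a mean that drifts linearly in t (generically unbounded; no decay). There is no damping, so the nonconstant modes persist as standing waves (energy conserved, no decay). But with Neumann conditions at both ends the constant mode has eigenvalue 0: the spatial mean M(t) of v satisfies M'' = 0, so M(t) = M(0) + M'(0)·t. Unless the initial velocity has zero mean (∫v_t(x,0)dx = 0), the solution grows linearly in t (unbounded, though not exponentially); if it does have zero mean, the solution stays bounded and simply oscillates.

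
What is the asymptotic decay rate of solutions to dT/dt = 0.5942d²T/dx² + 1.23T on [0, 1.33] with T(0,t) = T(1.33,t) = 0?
Eigenvalues: λₙ = 0.5942n²π²/1.33² - 1.23.
First three modes:
  n=1: λ₁ = 0.5942π²/1.33² - 1.23 ≈ 2.085
  n=2: λ₂ = 2.3768π²/1.33² - 1.23 ≈ 12.031
  n=3: λ₃ = 5.3478π²/1.33² - 1.23 ≈ 28.608
Since 0.5942π²/1.33² ≈ 3.315 > 1.23, all λₙ > 0.
The n=1 mode decays slowest → dominates as t → ∞.
Asymptotic: T ~ c₁ sin(πx/1.33) e^{-λ₁t} with decay rate λ₁ ≈ 2.085.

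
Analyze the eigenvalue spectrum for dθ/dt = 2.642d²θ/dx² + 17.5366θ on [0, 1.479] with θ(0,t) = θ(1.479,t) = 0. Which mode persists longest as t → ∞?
Eigenvalues: λₙ = 2.642n²π²/1.479² - 17.5366.
First three modes:
  n=1: λ₁ = 2.642π²/1.479² - 17.5366 ≈ -5.616
  n=2: λ₂ = 10.568π²/1.479² - 17.5366 ≈ 30.146
  n=3: λ₃ = 23.778π²/1.479² - 17.5366 ≈ 89.748
Since 2.642π²/1.479² ≈ 11.921 < 17.5366, λ₁ < 0.
The n=1 mode grows fastest (−λₙ is largest for n=1) → dominates.
Asymptotic: θ ~ c₁ sin(πx/1.479) e^{5.616t} (exponential growth at rate −λ₁ ≈ 5.616).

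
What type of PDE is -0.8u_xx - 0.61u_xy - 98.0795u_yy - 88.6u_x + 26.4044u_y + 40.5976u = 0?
With A = -0.8, B = -0.61, C = -98.0795, the discriminant is -313.4823. This is an elliptic PDE.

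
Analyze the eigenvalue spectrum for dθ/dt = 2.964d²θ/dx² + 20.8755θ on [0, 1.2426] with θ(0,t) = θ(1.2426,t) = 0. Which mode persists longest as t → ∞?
Eigenvalues: λₙ = 2.964n²π²/1.2426² - 20.8755.
First three modes:
  n=1: λ₁ = 2.964π²/1.2426² - 20.8755 ≈ -1.93
  n=2: λ₂ = 11.856π²/1.2426² - 20.8755 ≈ 54.908
  n=3: λ₃ = 26.676π²/1.2426² - 20.8755 ≈ 149.638
Since 2.964π²/1.2426² ≈ 18.946 < 20.8755, λ₁ < 0.
The n=1 mode grows fastest (−λₙ is largest for n=1) → dominates.
Asymptotic: θ ~ c₁ sin(πx/1.2426) e^{1.93t} (exponential growth at rate −λ₁ ≈ 1.93).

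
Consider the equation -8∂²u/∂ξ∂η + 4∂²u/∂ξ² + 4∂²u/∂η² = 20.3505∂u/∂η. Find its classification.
Rewriting in standard form: 4∂²u/∂ξ² - 8∂²u/∂ξ∂η + 4∂²u/∂η² - 20.3505∂u/∂η = 0. Parabolic. (A = 4, B = -8, C = 4 gives B² - 4AC = 0.)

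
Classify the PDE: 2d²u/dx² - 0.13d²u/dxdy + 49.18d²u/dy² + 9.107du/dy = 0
A = 2, B = -0.13, C = 49.18. Discriminant B² - 4AC = -393.4231. Since -393.4231 < 0, elliptic.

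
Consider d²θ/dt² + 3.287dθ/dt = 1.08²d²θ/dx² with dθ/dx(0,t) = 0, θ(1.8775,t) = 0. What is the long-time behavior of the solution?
As t → ∞, θ → 0. Damping (γ=3.287) dissipates energy; oscillations decay exponentially.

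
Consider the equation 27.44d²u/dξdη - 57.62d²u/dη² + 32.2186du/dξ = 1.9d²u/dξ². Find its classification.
Rewriting in standard form: -1.9d²u/dξ² + 27.44d²u/dξdη - 57.62d²u/dη² + 32.2186du/dξ = 0. Hyperbolic. (A = -1.9, B = 27.44, C = -57.62 gives B² - 4AC = 315.0416.)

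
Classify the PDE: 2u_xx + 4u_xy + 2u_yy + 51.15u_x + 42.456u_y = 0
A = 2, B = 4, C = 2. Discriminant B² - 4AC = 0. Since 0 = 0, parabolic.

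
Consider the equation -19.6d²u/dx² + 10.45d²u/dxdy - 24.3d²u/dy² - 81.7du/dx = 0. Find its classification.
Elliptic. (A = -19.6, B = 10.45, C = -24.3 gives B² - 4AC = -1795.9175.)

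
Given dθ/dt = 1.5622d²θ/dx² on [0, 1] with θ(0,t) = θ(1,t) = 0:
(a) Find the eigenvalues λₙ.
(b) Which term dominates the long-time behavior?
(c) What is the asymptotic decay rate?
Eigenvalues: λₙ = 1.5622n²π².
First three modes:
  n=1: λ₁ = 1.5622π² ≈ 15.418
  n=2: λ₂ = 6.2488π² ≈ 61.673 (4× faster decay)
  n=3: λ₃ = 14.0598π² ≈ 138.765 (9× faster decay)
As t → ∞, higher modes decay exponentially faster. The n=1 mode dominates: θ ~ c₁ sin(πx) e^{-λ₁t}.
Decay rate: λ₁ = 1.5622π² ≈ 15.418.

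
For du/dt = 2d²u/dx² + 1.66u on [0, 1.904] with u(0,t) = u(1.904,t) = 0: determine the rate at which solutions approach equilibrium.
Eigenvalues: λₙ = 2n²π²/1.904² - 1.66.
First three modes:
  n=1: λ₁ = 2π²/1.904² - 1.66 ≈ 3.785
  n=2: λ₂ = 8π²/1.904² - 1.66 ≈ 20.12
  n=3: λ₃ = 18π²/1.904² - 1.66 ≈ 47.345
Since 2π²/1.904² ≈ 5.445 > 1.66, all λₙ > 0.
The n=1 mode decays slowest → dominates as t → ∞.
Asymptotic: u ~ c₁ sin(πx/1.904) e^{-λ₁t} with decay rate λ₁ ≈ 3.785.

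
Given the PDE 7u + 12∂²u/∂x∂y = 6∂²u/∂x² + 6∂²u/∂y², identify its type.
Rewriting in standard form: -6∂²u/∂x² + 12∂²u/∂x∂y - 6∂²u/∂y² + 7u = 0. The second-order coefficients are A = -6, B = 12, C = -6. Since B² - 4AC = 0 = 0, this is a parabolic PDE.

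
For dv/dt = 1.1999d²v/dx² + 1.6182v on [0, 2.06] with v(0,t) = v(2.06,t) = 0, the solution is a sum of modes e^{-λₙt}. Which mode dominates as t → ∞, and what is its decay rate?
Eigenvalues: λₙ = 1.1999n²π²/2.06² - 1.6182.
First three modes:
  n=1: λ₁ = 1.1999π²/2.06² - 1.6182 ≈ 1.172
  n=2: λ₂ = 4.7996π²/2.06² - 1.6182 ≈ 9.545
  n=3: λ₃ = 10.7991π²/2.06² - 1.6182 ≈ 23.498
Since 1.1999π²/2.06² ≈ 2.791 > 1.6182, all λₙ > 0.
The n=1 mode decays slowest → dominates as t → ∞.
Asymptotic: v ~ c₁ sin(πx/2.06) e^{-λ₁t} with decay rate λ₁ ≈ 1.172.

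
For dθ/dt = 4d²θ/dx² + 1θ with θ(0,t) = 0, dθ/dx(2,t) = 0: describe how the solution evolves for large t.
θ → 0. Diffusion dominates reaction (r=1 < κπ²/(4L²)≈2.47); solution decays.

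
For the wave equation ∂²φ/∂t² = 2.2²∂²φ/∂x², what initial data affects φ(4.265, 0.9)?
Domain of dependence: [2.285, 6.245]. Signals travel at speed 2.2, so data within |x - 4.265| ≤ 2.2·0.9 = 1.98 can reach the point.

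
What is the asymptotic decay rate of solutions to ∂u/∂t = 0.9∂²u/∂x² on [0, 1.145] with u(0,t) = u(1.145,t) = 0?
Eigenvalues: λₙ = 0.9n²π²/1.145².
First three modes:
  n=1: λ₁ = 0.9π²/1.145² ≈ 6.775
  n=2: λ₂ = 3.6π²/1.145² ≈ 27.101 (4× faster decay)
  n=3: λ₃ = 8.1π²/1.145² ≈ 60.978 (9× faster decay)
As t → ∞, higher modes decay exponentially faster. The n=1 mode dominates: u ~ c₁ sin(πx/1.145) e^{-λ₁t}.
Decay rate: λ₁ = 0.9π²/1.145² ≈ 6.775.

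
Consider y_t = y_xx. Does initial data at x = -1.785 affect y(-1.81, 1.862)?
Yes, for any finite x. The heat equation has infinite propagation speed, so all initial data affects all points at any t > 0.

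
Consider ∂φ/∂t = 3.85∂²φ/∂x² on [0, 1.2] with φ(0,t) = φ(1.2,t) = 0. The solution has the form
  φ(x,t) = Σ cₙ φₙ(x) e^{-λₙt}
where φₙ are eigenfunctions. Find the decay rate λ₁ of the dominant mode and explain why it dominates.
Eigenvalues: λₙ = 3.85n²π²/1.2².
First three modes:
  n=1: λ₁ = 3.85π²/1.2² ≈ 26.387
  n=2: λ₂ = 15.4π²/1.2² ≈ 105.55 (4× faster decay)
  n=3: λ₃ = 34.65π²/1.2² ≈ 237.487 (9× faster decay)
As t → ∞, higher modes decay exponentially faster. The n=1 mode dominates: φ ~ c₁ sin(πx/1.2) e^{-λ₁t}.
Decay rate: λ₁ = 3.85π²/1.2² ≈ 26.387.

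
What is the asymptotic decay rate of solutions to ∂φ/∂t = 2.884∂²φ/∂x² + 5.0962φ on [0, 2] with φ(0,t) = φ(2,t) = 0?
Eigenvalues: λₙ = 2.884n²π²/2² - 5.0962.
First three modes:
  n=1: λ₁ = 2.884π²/2² - 5.0962 ≈ 2.02
  n=2: λ₂ = 11.536π²/2² - 5.0962 ≈ 23.368
  n=3: λ₃ = 25.956π²/2² - 5.0962 ≈ 58.948
Since 2.884π²/2² ≈ 7.116 > 5.0962, all λₙ > 0.
The n=1 mode decays slowest → dominates as t → ∞.
Asymptotic: φ ~ c₁ sin(πx/2) e^{-λ₁t} with decay rate λ₁ ≈ 2.02.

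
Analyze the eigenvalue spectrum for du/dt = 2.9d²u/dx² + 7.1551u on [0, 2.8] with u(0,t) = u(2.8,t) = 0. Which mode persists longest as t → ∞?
Eigenvalues: λₙ = 2.9n²π²/2.8² - 7.1551.
First three modes:
  n=1: λ₁ = 2.9π²/2.8² - 7.1551 ≈ -3.504
  n=2: λ₂ = 11.6π²/2.8² - 7.1551 ≈ 7.448
  n=3: λ₃ = 26.1π²/2.8² - 7.1551 ≈ 25.702
Since 2.9π²/2.8² ≈ 3.651 < 7.1551, λ₁ < 0.
The n=1 mode grows fastest (−λₙ is largest for n=1) → dominates.
Asymptotic: u ~ c₁ sin(πx/2.8) e^{3.504t} (exponential growth at rate −λ₁ ≈ 3.504).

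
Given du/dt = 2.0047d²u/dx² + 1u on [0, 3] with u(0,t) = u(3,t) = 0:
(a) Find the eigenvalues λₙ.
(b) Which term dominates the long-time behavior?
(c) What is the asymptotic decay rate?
Eigenvalues: λₙ = 2.0047n²π²/3² - 1.
First three modes:
  n=1: λ₁ = 2.0047π²/3² - 1 ≈ 1.198
  n=2: λ₂ = 8.0188π²/3² - 1 ≈ 7.794
  n=3: λ₃ = 18.0423π²/3² - 1 ≈ 18.786
Since 2.0047π²/3² ≈ 2.198 > 1, all λₙ > 0.
The n=1 mode decays slowest → dominates as t → ∞.
Asymptotic: u ~ c₁ sin(πx/3) e^{-λ₁t} with decay rate λ₁ ≈ 1.198.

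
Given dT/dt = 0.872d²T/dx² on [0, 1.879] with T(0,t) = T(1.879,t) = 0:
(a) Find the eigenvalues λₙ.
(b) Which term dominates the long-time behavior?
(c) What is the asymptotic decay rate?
Eigenvalues: λₙ = 0.872n²π²/1.879².
First three modes:
  n=1: λ₁ = 0.872π²/1.879² ≈ 2.438
  n=2: λ₂ = 3.488π²/1.879² ≈ 9.75 (4× faster decay)
  n=3: λ₃ = 7.848π²/1.879² ≈ 21.938 (9× faster decay)
As t → ∞, higher modes decay exponentially faster. The n=1 mode dominates: T ~ c₁ sin(πx/1.879) e^{-λ₁t}.
Decay rate: λ₁ = 0.872π²/1.879² ≈ 2.438.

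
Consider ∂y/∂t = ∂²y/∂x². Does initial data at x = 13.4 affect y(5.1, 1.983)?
Yes, for any finite x. The heat equation has infinite propagation speed, so all initial data affects all points at any t > 0.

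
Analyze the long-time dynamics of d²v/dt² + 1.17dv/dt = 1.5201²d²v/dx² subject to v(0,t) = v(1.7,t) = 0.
Long-time behavior: v → 0. Damping (γ=1.17) dissipates energy; oscillations decay exponentially.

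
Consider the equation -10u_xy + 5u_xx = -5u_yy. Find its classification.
Rewriting in standard form: 5u_xx - 10u_xy + 5u_yy = 0. Parabolic. (A = 5, B = -10, C = 5 gives B² - 4AC = 0.)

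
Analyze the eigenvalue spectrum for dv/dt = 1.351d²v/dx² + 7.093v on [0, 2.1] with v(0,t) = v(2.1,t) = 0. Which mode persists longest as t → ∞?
Eigenvalues: λₙ = 1.351n²π²/2.1² - 7.093.
First three modes:
  n=1: λ₁ = 1.351π²/2.1² - 7.093 ≈ -4.069
  n=2: λ₂ = 5.404π²/2.1² - 7.093 ≈ 5.001
  n=3: λ₃ = 12.159π²/2.1² - 7.093 ≈ 20.119
Since 1.351π²/2.1² ≈ 3.024 < 7.093, λ₁ < 0.
The n=1 mode grows fastest (−λₙ is largest for n=1) → dominates.
Asymptotic: v ~ c₁ sin(πx/2.1) e^{4.069t} (exponential growth at rate −λ₁ ≈ 4.069).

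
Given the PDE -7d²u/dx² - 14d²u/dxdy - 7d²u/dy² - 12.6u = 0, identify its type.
The second-order coefficients are A = -7, B = -14, C = -7. Since B² - 4AC = 0 = 0, this is a parabolic PDE.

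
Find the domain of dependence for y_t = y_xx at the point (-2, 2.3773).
The entire real line. The heat equation has infinite propagation speed: any initial disturbance instantly affects all points (though exponentially small far away).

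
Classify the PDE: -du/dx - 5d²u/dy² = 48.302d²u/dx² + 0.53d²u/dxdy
Rewriting in standard form: -48.302d²u/dx² - 0.53d²u/dxdy - 5d²u/dy² - du/dx = 0. A = -48.302, B = -0.53, C = -5. Discriminant B² - 4AC = -965.7591. Since -965.7591 < 0, elliptic.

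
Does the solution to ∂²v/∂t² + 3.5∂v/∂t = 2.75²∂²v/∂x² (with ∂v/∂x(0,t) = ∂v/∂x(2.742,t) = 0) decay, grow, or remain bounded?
v → constant (steady state). Damping (γ=3.5) dissipates the nonconstant modes; with Neumann BCs the spatial average obeys M''+γM'=0 and tends to a finite limit.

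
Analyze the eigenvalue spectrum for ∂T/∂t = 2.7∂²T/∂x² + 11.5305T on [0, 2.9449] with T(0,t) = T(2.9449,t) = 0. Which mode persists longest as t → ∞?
Eigenvalues: λₙ = 2.7n²π²/2.9449² - 11.5305.
First three modes:
  n=1: λ₁ = 2.7π²/2.9449² - 11.5305 ≈ -8.458
  n=2: λ₂ = 10.8π²/2.9449² - 11.5305 ≈ 0.76
  n=3: λ₃ = 24.3π²/2.9449² - 11.5305 ≈ 16.124
Since 2.7π²/2.9449² ≈ 3.073 < 11.5305, λ₁ < 0.
The n=1 mode grows fastest (−λₙ is largest for n=1) → dominates.
Asymptotic: T ~ c₁ sin(πx/2.9449) e^{8.458t} (exponential growth at rate −λ₁ ≈ 8.458).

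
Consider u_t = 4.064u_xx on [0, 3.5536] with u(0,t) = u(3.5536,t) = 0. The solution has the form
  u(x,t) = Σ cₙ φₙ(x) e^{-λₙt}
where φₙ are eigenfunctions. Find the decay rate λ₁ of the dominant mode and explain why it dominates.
Eigenvalues: λₙ = 4.064n²π²/3.5536².
First three modes:
  n=1: λ₁ = 4.064π²/3.5536² ≈ 3.176
  n=2: λ₂ = 16.256π²/3.5536² ≈ 12.705 (4× faster decay)
  n=3: λ₃ = 36.576π²/3.5536² ≈ 28.586 (9× faster decay)
As t → ∞, higher modes decay exponentially faster. The n=1 mode dominates: u ~ c₁ sin(πx/3.5536) e^{-λ₁t}.
Decay rate: λ₁ = 4.064π²/3.5536² ≈ 3.176.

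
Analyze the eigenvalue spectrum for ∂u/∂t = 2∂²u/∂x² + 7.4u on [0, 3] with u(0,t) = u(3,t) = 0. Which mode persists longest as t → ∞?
Eigenvalues: λₙ = 2n²π²/3² - 7.4.
First three modes:
  n=1: λ₁ = 2π²/3² - 7.4 ≈ -5.207
  n=2: λ₂ = 8π²/3² - 7.4 ≈ 1.373
  n=3: λ₃ = 18π²/3² - 7.4 ≈ 12.339
Since 2π²/3² ≈ 2.193 < 7.4, λ₁ < 0.
The n=1 mode grows fastest (−λₙ is largest for n=1) → dominates.
Asymptotic: u ~ c₁ sin(πx/3) e^{5.207t} (exponential growth at rate −λ₁ ≈ 5.207).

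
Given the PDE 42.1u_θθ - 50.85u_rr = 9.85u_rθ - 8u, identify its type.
Rewriting in standard form: -50.85u_rr - 9.85u_rθ + 42.1u_θθ + 8u = 0. The second-order coefficients are A = -50.85, B = -9.85, C = 42.1. Since B² - 4AC = 8660.1625 > 0, this is a hyperbolic PDE.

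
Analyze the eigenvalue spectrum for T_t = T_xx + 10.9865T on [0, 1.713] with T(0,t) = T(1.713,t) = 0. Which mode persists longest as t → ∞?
Eigenvalues: λₙ = n²π²/1.713² - 10.9865.
First three modes:
  n=1: λ₁ = π²/1.713² - 10.9865 ≈ -7.623
  n=2: λ₂ = 4π²/1.713² - 10.9865 ≈ 2.467
  n=3: λ₃ = 9π²/1.713² - 10.9865 ≈ 19.285
Since π²/1.713² ≈ 3.363 < 10.9865, λ₁ < 0.
The n=1 mode grows fastest (−λₙ is largest for n=1) → dominates.
Asymptotic: T ~ c₁ sin(πx/1.713) e^{7.623t} (exponential growth at rate −λ₁ ≈ 7.623).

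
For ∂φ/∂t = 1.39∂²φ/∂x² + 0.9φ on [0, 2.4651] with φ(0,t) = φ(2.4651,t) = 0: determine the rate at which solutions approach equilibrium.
Eigenvalues: λₙ = 1.39n²π²/2.4651² - 0.9.
First three modes:
  n=1: λ₁ = 1.39π²/2.4651² - 0.9 ≈ 1.358
  n=2: λ₂ = 5.56π²/2.4651² - 0.9 ≈ 8.13
  n=3: λ₃ = 12.51π²/2.4651² - 0.9 ≈ 19.418
Since 1.39π²/2.4651² ≈ 2.258 > 0.9, all λₙ > 0.
The n=1 mode decays slowest → dominates as t → ∞.
Asymptotic: φ ~ c₁ sin(πx/2.4651) e^{-λ₁t} with decay rate λ₁ ≈ 1.358.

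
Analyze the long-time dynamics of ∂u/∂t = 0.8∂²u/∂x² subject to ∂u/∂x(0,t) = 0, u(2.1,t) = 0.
Long-time behavior: u → 0. Heat escapes through the Dirichlet boundary.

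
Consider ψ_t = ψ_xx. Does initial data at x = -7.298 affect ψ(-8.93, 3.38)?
Yes, for any finite x. The heat equation has infinite propagation speed, so all initial data affects all points at any t > 0.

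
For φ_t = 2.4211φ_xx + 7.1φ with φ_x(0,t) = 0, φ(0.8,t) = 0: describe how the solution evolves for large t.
φ → 0. Diffusion dominates reaction (r=7.1 < κπ²/(4L²)≈9.33); solution decays.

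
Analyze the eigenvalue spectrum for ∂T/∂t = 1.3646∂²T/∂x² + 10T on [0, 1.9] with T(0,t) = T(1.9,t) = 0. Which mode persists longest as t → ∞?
Eigenvalues: λₙ = 1.3646n²π²/1.9² - 10.
First three modes:
  n=1: λ₁ = 1.3646π²/1.9² - 10 ≈ -6.269
  n=2: λ₂ = 5.4584π²/1.9² - 10 ≈ 4.923
  n=3: λ₃ = 12.2814π²/1.9² - 10 ≈ 23.577
Since 1.3646π²/1.9² ≈ 3.731 < 10, λ₁ < 0.
The n=1 mode grows fastest (−λₙ is largest for n=1) → dominates.
Asymptotic: T ~ c₁ sin(πx/1.9) e^{6.269t} (exponential growth at rate −λ₁ ≈ 6.269).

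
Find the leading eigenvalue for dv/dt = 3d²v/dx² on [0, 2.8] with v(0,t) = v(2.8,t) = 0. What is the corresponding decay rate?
Eigenvalues: λₙ = 3n²π²/2.8².
First three modes:
  n=1: λ₁ = 3π²/2.8² ≈ 3.777
  n=2: λ₂ = 12π²/2.8² ≈ 15.107 (4× faster decay)
  n=3: λ₃ = 27π²/2.8² ≈ 33.99 (9× faster decay)
As t → ∞, higher modes decay exponentially faster. The n=1 mode dominates: v ~ c₁ sin(πx/2.8) e^{-λ₁t}.
Decay rate: λ₁ = 3π²/2.8² ≈ 3.777.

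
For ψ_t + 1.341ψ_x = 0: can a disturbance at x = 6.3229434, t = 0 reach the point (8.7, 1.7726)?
Yes. The characteristic through (8.7, 1.7726) passes through x = 6.3229434.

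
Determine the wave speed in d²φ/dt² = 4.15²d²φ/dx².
Speed = 4.15. Information travels along characteristics x = x₀ ± 4.15t.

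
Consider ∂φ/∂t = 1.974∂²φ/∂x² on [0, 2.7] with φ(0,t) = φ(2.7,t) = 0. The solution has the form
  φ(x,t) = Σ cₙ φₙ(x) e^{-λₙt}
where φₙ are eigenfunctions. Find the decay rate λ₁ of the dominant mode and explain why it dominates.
Eigenvalues: λₙ = 1.974n²π²/2.7².
First three modes:
  n=1: λ₁ = 1.974π²/2.7² ≈ 2.673
  n=2: λ₂ = 7.896π²/2.7² ≈ 10.69 (4× faster decay)
  n=3: λ₃ = 17.766π²/2.7² ≈ 24.053 (9× faster decay)
As t → ∞, higher modes decay exponentially faster. The n=1 mode dominates: φ ~ c₁ sin(πx/2.7) e^{-λ₁t}.
Decay rate: λ₁ = 1.974π²/2.7² ≈ 2.673.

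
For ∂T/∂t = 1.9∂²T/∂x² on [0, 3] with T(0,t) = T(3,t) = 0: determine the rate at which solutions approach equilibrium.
Eigenvalues: λₙ = 1.9n²π²/3².
First three modes:
  n=1: λ₁ = 1.9π²/3² ≈ 2.084
  n=2: λ₂ = 7.6π²/3² ≈ 8.334 (4× faster decay)
  n=3: λ₃ = 17.1π²/3² ≈ 18.752 (9× faster decay)
As t → ∞, higher modes decay exponentially faster. The n=1 mode dominates: T ~ c₁ sin(πx/3) e^{-λ₁t}.
Decay rate: λ₁ = 1.9π²/3² ≈ 2.084.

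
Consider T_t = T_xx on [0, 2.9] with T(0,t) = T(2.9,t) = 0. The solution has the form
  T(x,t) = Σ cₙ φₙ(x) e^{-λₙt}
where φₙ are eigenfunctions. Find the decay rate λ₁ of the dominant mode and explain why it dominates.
Eigenvalues: λₙ = n²π²/2.9².
First three modes:
  n=1: λ₁ = π²/2.9² ≈ 1.174
  n=2: λ₂ = 4π²/2.9² ≈ 4.694 (4× faster decay)
  n=3: λ₃ = 9π²/2.9² ≈ 10.562 (9× faster decay)
As t → ∞, higher modes decay exponentially faster. The n=1 mode dominates: T ~ c₁ sin(πx/2.9) e^{-λ₁t}.
Decay rate: λ₁ = π²/2.9² ≈ 1.174.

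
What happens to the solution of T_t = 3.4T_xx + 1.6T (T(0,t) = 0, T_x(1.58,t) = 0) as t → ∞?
T → 0. Diffusion dominates reaction (r=1.6 < κπ²/(4L²)≈3.36); solution decays.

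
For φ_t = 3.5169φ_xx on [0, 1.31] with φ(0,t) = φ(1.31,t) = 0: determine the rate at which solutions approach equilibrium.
Eigenvalues: λₙ = 3.5169n²π²/1.31².
First three modes:
  n=1: λ₁ = 3.5169π²/1.31² ≈ 20.226
  n=2: λ₂ = 14.0676π²/1.31² ≈ 80.905 (4× faster decay)
  n=3: λ₃ = 31.6521π²/1.31² ≈ 182.037 (9× faster decay)
As t → ∞, higher modes decay exponentially faster. The n=1 mode dominates: φ ~ c₁ sin(πx/1.31) e^{-λ₁t}.
Decay rate: λ₁ = 3.5169π²/1.31² ≈ 20.226.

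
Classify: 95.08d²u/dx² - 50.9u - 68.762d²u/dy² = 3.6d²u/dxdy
Rewriting in standard form: 95.08d²u/dx² - 3.6d²u/dxdy - 68.762d²u/dy² - 50.9u = 0. Hyperbolic (discriminant = 26164.52384).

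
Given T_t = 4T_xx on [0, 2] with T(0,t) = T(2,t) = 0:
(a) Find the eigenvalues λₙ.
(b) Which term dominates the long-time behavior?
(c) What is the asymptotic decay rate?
Eigenvalues: λₙ = 4n²π²/2².
First three modes:
  n=1: λ₁ = 4π²/2² ≈ 9.87
  n=2: λ₂ = 16π²/2² ≈ 39.478 (4× faster decay)
  n=3: λ₃ = 36π²/2² ≈ 88.826 (9× faster decay)
As t → ∞, higher modes decay exponentially faster. The n=1 mode dominates: T ~ c₁ sin(πx/2) e^{-λ₁t}.
Decay rate: λ₁ = 4π²/2² ≈ 9.87.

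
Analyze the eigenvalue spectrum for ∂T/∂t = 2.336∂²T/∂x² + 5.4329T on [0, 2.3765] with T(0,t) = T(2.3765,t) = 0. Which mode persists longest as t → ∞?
Eigenvalues: λₙ = 2.336n²π²/2.3765² - 5.4329.
First three modes:
  n=1: λ₁ = 2.336π²/2.3765² - 5.4329 ≈ -1.351
  n=2: λ₂ = 9.344π²/2.3765² - 5.4329 ≈ 10.896
  n=3: λ₃ = 21.024π²/2.3765² - 5.4329 ≈ 31.307
Since 2.336π²/2.3765² ≈ 4.082 < 5.4329, λ₁ < 0.
The n=1 mode grows fastest (−λₙ is largest for n=1) → dominates.
Asymptotic: T ~ c₁ sin(πx/2.3765) e^{1.351t} (exponential growth at rate −λ₁ ≈ 1.351).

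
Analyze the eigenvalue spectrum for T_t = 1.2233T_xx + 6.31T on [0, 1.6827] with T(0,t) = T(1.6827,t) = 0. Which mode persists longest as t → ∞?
Eigenvalues: λₙ = 1.2233n²π²/1.6827² - 6.31.
First three modes:
  n=1: λ₁ = 1.2233π²/1.6827² - 6.31 ≈ -2.046
  n=2: λ₂ = 4.8932π²/1.6827² - 6.31 ≈ 10.746
  n=3: λ₃ = 11.0097π²/1.6827² - 6.31 ≈ 32.066
Since 1.2233π²/1.6827² ≈ 4.264 < 6.31, λ₁ < 0.
The n=1 mode grows fastest (−λₙ is largest for n=1) → dominates.
Asymptotic: T ~ c₁ sin(πx/1.6827) e^{2.046t} (exponential growth at rate −λ₁ ≈ 2.046).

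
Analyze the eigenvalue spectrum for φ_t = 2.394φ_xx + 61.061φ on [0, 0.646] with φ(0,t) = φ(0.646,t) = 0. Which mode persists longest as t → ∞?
Eigenvalues: λₙ = 2.394n²π²/0.646² - 61.061.
First three modes:
  n=1: λ₁ = 2.394π²/0.646² - 61.061 ≈ -4.442
  n=2: λ₂ = 9.576π²/0.646² - 61.061 ≈ 165.413
  n=3: λ₃ = 21.546π²/0.646² - 61.061 ≈ 448.506
Since 2.394π²/0.646² ≈ 56.619 < 61.061, λ₁ < 0.
The n=1 mode grows fastest (−λₙ is largest for n=1) → dominates.
Asymptotic: φ ~ c₁ sin(πx/0.646) e^{4.442t} (exponential growth at rate −λ₁ ≈ 4.442).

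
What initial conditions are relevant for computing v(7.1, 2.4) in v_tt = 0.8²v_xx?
Domain of dependence: [5.18, 9.02]. Signals travel at speed 0.8, so data within |x - 7.1| ≤ 0.8·2.4 = 1.92 can reach the point.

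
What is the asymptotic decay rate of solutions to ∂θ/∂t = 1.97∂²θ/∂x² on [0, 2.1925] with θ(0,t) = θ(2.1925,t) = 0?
Eigenvalues: λₙ = 1.97n²π²/2.1925².
First three modes:
  n=1: λ₁ = 1.97π²/2.1925² ≈ 4.045
  n=2: λ₂ = 7.88π²/2.1925² ≈ 16.179 (4× faster decay)
  n=3: λ₃ = 17.73π²/2.1925² ≈ 36.402 (9× faster decay)
As t → ∞, higher modes decay exponentially faster. The n=1 mode dominates: θ ~ c₁ sin(πx/2.1925) e^{-λ₁t}.
Decay rate: λ₁ = 1.97π²/2.1925² ≈ 4.045.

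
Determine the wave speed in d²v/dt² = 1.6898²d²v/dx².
Speed = 1.6898. Information travels along characteristics x = x₀ ± 1.6898t.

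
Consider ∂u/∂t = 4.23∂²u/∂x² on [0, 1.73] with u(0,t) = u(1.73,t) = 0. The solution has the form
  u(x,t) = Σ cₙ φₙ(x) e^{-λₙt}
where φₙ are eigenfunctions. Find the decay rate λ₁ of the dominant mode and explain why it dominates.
Eigenvalues: λₙ = 4.23n²π²/1.73².
First three modes:
  n=1: λ₁ = 4.23π²/1.73² ≈ 13.949
  n=2: λ₂ = 16.92π²/1.73² ≈ 55.797 (4× faster decay)
  n=3: λ₃ = 38.07π²/1.73² ≈ 125.542 (9× faster decay)
As t → ∞, higher modes decay exponentially faster. The n=1 mode dominates: u ~ c₁ sin(πx/1.73) e^{-λ₁t}.
Decay rate: λ₁ = 4.23π²/1.73² ≈ 13.949.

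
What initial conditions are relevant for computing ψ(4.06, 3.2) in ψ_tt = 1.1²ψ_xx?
Domain of dependence: [0.54, 7.58]. Signals travel at speed 1.1, so data within |x - 4.06| ≤ 1.1·3.2 = 3.52 can reach the point.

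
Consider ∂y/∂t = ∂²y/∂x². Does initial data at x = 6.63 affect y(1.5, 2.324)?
Yes, for any finite x. The heat equation has infinite propagation speed, so all initial data affects all points at any t > 0.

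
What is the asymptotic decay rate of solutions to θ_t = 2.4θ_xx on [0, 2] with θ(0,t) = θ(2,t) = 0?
Eigenvalues: λₙ = 2.4n²π²/2².
First three modes:
  n=1: λ₁ = 2.4π²/2² ≈ 5.922
  n=2: λ₂ = 9.6π²/2² ≈ 23.687 (4× faster decay)
  n=3: λ₃ = 21.6π²/2² ≈ 53.296 (9× faster decay)
As t → ∞, higher modes decay exponentially faster. The n=1 mode dominates: θ ~ c₁ sin(πx/2) e^{-λ₁t}.
Decay rate: λ₁ = 2.4π²/2² ≈ 5.922.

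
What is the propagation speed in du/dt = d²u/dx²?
Infinite. The heat equation is parabolic, not hyperbolic, so disturbances propagate instantly.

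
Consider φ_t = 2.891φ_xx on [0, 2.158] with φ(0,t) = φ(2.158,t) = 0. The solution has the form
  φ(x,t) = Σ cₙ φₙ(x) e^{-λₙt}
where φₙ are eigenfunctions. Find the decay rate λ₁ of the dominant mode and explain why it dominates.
Eigenvalues: λₙ = 2.891n²π²/2.158².
First three modes:
  n=1: λ₁ = 2.891π²/2.158² ≈ 6.127
  n=2: λ₂ = 11.564π²/2.158² ≈ 24.508 (4× faster decay)
  n=3: λ₃ = 26.019π²/2.158² ≈ 55.143 (9× faster decay)
As t → ∞, higher modes decay exponentially faster. The n=1 mode dominates: φ ~ c₁ sin(πx/2.158) e^{-λ₁t}.
Decay rate: λ₁ = 2.891π²/2.158² ≈ 6.127.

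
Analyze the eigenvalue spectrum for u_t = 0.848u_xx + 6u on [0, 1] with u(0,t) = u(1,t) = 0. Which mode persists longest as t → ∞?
Eigenvalues: λₙ = 0.848n²π²/1² - 6.
First three modes:
  n=1: λ₁ = 0.848π² - 6 ≈ 2.369
  n=2: λ₂ = 3.392π² - 6 ≈ 27.478
  n=3: λ₃ = 7.632π² - 6 ≈ 69.325
Since 0.848π² ≈ 8.369 > 6, all λₙ > 0.
The n=1 mode decays slowest → dominates as t → ∞.
Asymptotic: u ~ c₁ sin(πx/1) e^{-λ₁t} with decay rate λ₁ ≈ 2.369.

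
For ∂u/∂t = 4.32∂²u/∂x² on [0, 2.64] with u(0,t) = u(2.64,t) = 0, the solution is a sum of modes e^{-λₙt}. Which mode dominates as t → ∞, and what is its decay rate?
Eigenvalues: λₙ = 4.32n²π²/2.64².
First three modes:
  n=1: λ₁ = 4.32π²/2.64² ≈ 6.118
  n=2: λ₂ = 17.28π²/2.64² ≈ 24.47 (4× faster decay)
  n=3: λ₃ = 38.88π²/2.64² ≈ 55.058 (9× faster decay)
As t → ∞, higher modes decay exponentially faster. The n=1 mode dominates: u ~ c₁ sin(πx/2.64) e^{-λ₁t}.
Decay rate: λ₁ = 4.32π²/2.64² ≈ 6.118.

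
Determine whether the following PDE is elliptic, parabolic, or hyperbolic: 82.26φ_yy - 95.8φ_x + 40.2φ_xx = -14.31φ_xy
Rewriting in standard form: 40.2φ_xx + 14.31φ_xy + 82.26φ_yy - 95.8φ_x = 0. Coefficients: A = 40.2, B = 14.31, C = 82.26. B² - 4AC = -13022.6319, which is negative, so the equation is elliptic.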